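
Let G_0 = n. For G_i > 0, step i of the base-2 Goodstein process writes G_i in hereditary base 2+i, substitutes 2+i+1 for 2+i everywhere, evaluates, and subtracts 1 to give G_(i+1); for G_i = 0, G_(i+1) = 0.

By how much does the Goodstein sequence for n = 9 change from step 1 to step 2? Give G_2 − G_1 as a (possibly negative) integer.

942

9 —HB2→ 2^(2 + 1) + 1 —bump→ 3^(3 + 1) + 1 = 82 —(−1)→ 81
81 —HB3→ 3^(3 + 1) —bump→ 4^(4 + 1) = 1024 —(−1)→ 1023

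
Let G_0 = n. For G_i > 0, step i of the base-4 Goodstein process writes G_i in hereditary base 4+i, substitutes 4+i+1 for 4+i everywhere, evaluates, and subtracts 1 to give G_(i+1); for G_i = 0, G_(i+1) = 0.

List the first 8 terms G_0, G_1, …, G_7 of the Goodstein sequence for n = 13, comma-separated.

13, 15, 17, 18, 19, 20, 21, 22

G_0 = 13. HB_4(13) = 3·4 + 1. Bump = 16. G_1 = 15.
G_1 = 15. HB_5(15) = 3·5. Bump = 18. G_2 = 17.
G_2 = 17. HB_6(17) = 2·6 + 5. Bump = 19. G_3 = 18.
G_3 = 18. HB_7(18) = 2·7 + 4. Bump = 20. G_4 = 19.
G_4 = 19. HB_8(19) = 2·8 + 3. Bump = 21. G_5 = 20.
G_5 = 20. HB_9(20) = 2·9 + 2. Bump = 22. G_6 = 21.
G_6 = 21. HB_10(21) = 2·10 + 1. Bump = 23. G_7 = 22.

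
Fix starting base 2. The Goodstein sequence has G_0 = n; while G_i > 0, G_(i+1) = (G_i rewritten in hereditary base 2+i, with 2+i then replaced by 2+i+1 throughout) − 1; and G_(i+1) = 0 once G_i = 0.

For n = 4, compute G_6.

139

(0) 4|_2 = 2^2 ↦ 3^3|_3 = 27 ⇒ 26
(1) 26|_3 = 2·3^2 + 2·3 + 2 ↦ 2·4^2 + 2·4 + 2|_4 = 42 ⇒ 41
(2) 41|_4 = 2·4^2 + 2·4 + 1 ↦ 2·5^2 + 2·5 + 1|_5 = 61 ⇒ 60
(3) 60|_5 = 2·5^2 + 2·5 ↦ 2·6^2 + 2·6|_6 = 84 ⇒ 83
(4) 83|_6 = 2·6^2 + 6 + 5 ↦ 2·7^2 + 7 + 5|_7 = 110 ⇒ 109
(5) 109|_7 = 2·7^2 + 7 + 4 ↦ 2·8^2 + 8 + 4|_8 = 140 ⇒ 139
(6) 139|_8 = 2·8^2 + 8 + 3 ↦ 2·9^2 + 9 + 3|_9 = 174 ⇒ 173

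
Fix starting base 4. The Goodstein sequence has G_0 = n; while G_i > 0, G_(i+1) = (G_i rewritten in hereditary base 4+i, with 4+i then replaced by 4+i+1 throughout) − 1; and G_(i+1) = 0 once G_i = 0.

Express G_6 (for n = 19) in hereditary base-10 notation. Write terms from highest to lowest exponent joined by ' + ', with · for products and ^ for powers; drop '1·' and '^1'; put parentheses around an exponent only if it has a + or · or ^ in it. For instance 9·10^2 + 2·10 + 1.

base 4: 19 = 4^2 + 3; at 5: 5^2 + 3 = 28; next = 27
base 5: 27 = 5^2 + 2; at 6: 6^2 + 2 = 38; next = 37
base 6: 37 = 6^2 + 1; at 7: 7^2 + 1 = 50; next = 49
base 7: 49 = 7^2; at 8: 8^2 = 64; next = 63
base 8: 63 = 7·8 + 7; at 9: 7·9 + 7 = 70; next = 69
base 9: 69 = 7·9 + 6; at 10: 7·10 + 6 = 76; next = 75
base 10: 75 = 7·10 + 5; at 11: 7·11 + 5 = 82; next = 81

7·10 + 5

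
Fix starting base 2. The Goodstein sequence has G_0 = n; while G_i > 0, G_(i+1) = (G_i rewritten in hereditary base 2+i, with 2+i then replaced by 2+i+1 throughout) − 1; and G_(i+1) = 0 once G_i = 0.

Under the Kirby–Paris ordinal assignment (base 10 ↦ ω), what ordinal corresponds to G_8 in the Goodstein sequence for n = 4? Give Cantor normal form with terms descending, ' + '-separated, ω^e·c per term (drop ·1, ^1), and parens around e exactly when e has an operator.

G_0 = 4. HB_2(4) = 2^2. Bump = 27. G_1 = 26.
G_1 = 26. HB_3(26) = 2·3^2 + 2·3 + 2. Bump = 42. G_2 = 41.
G_2 = 41. HB_4(41) = 2·4^2 + 2·4 + 1. Bump = 61. G_3 = 60.
G_3 = 60. HB_5(60) = 2·5^2 + 2·5. Bump = 84. G_4 = 83.
G_4 = 83. HB_6(83) = 2·6^2 + 6 + 5. Bump = 110. G_5 = 109.
G_5 = 109. HB_7(109) = 2·7^2 + 7 + 4. Bump = 140. G_6 = 139.
G_6 = 139. HB_8(139) = 2·8^2 + 8 + 3. Bump = 174. G_7 = 173.
G_7 = 173. HB_9(173) = 2·9^2 + 9 + 2. Bump = 212. G_8 = 211.

ω^2·2 + ω + 1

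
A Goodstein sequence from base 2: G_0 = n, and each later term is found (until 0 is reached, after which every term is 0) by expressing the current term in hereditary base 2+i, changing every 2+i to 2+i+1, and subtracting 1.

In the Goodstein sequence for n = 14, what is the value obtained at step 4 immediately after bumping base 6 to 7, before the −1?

G_0 = 14. HB_2(14) = 2^(2 + 1) + 2^2 + 2. Bump = 111. G_1 = 110.
G_1 = 110. HB_3(110) = 3^(3 + 1) + 3^3 + 2. Bump = 1282. G_2 = 1281.
G_2 = 1281. HB_4(1281) = 4^(4 + 1) + 4^4 + 1. Bump = 18751. G_3 = 18750.
G_3 = 18750. HB_5(18750) = 5^(5 + 1) + 5^5. Bump = 326592. G_4 = 326591.
G_4 = 326591. HB_6(326591) = 6^(6 + 1) + 5·6^5 + 5·6^4 + 5·6^3 + 5·6^2 + 5·6 + 5. Bump = 5862841. G_5 = 5862840.

5862841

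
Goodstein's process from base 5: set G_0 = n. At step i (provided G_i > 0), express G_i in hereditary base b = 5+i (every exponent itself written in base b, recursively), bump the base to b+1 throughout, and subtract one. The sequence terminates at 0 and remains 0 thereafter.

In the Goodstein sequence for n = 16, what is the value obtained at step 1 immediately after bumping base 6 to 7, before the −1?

G_0=16  [base 5] 3·5 + 1  →[5↦6]→  3·6 + 1 = 19  −1 ⇒ G_1=18
G_1=18  [base 6] 3·6  →[6↦7]→  3·7 = 21  −1 ⇒ G_2=20

21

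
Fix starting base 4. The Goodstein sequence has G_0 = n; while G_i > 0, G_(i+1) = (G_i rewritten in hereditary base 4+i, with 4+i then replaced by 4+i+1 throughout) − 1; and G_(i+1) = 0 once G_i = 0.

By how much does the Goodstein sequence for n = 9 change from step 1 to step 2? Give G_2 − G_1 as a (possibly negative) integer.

G_0=9  [base 4] 2·4 + 1  →[4↦5]→  2·5 + 1 = 11  −1 ⇒ G_1=10
G_1=10  [base 5] 2·5  →[5↦6]→  2·6 = 12  −1 ⇒ G_2=11

1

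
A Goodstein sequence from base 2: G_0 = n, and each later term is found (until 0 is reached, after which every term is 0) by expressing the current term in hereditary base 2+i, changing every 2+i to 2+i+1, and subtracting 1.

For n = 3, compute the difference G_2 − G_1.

[0] 3 ≡ 2 + 1 (base 2). Lift 3: 4. −1: 3.
[1] 3 ≡ 3 (base 3). Lift 4: 4. −1: 3.

0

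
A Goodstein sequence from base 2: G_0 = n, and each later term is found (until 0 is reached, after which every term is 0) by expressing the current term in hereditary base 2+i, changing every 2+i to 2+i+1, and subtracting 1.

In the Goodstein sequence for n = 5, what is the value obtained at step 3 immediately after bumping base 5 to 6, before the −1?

i=0: 5 = 2^2 + 1 (b=2); 2→3: 3^3 + 1 = 28; 28−1 = 27
i=1: 27 = 3^3 (b=3); 3→4: 4^4 = 256; 256−1 = 255
i=2: 255 = 3·4^3 + 3·4^2 + 3·4 + 3 (b=4); 4→5: 3·5^3 + 3·5^2 + 3·5 + 3 = 468; 468−1 = 467
i=3: 467 = 3·5^3 + 3·5^2 + 3·5 + 2 (b=5); 5→6: 3·6^3 + 3·6^2 + 3·6 + 2 = 776; 776−1 = 775

776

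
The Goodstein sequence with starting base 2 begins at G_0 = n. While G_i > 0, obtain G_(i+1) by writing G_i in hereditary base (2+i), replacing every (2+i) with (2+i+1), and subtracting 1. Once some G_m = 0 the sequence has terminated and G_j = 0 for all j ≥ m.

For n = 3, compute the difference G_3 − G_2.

-1

G_0=3  [base 2] 2 + 1  →[2↦3]→  3 + 1 = 4  −1 ⇒ G_1=3
G_1=3  [base 3] 3  →[3↦4]→  4 = 4  −1 ⇒ G_2=3
G_2=3  [base 4] 3  →[4↦5]→  3 = 3  −1 ⇒ G_3=2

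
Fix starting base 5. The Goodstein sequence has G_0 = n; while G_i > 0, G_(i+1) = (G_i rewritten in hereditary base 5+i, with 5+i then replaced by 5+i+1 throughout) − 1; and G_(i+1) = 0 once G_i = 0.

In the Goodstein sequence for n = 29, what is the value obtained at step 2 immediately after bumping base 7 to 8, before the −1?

G_0=29  [base 5] 5^2 + 4  →[5↦6]→  6^2 + 4 = 40  −1 ⇒ G_1=39
G_1=39  [base 6] 6^2 + 3  →[6↦7]→  7^2 + 3 = 52  −1 ⇒ G_2=51
G_2=51  [base 7] 7^2 + 2  →[7↦8]→  8^2 + 2 = 66  −1 ⇒ G_3=65

66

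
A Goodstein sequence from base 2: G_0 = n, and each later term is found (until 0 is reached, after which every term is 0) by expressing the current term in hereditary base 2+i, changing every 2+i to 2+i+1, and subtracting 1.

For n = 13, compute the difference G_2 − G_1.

1171

G_0=13  [base 2] 2^(2 + 1) + 2^2 + 1  →[2↦3]→  3^(3 + 1) + 3^3 + 1 = 109  −1 ⇒ G_1=108
G_1=108  [base 3] 3^(3 + 1) + 3^3  →[3↦4]→  4^(4 + 1) + 4^4 = 1280  −1 ⇒ G_2=1279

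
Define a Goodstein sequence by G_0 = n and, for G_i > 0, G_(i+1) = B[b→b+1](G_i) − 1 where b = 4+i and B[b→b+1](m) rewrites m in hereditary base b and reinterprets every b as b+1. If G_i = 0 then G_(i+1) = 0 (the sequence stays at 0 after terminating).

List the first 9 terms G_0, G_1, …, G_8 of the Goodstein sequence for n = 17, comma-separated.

(0) 17|_4 = 4^2 + 1 ↦ 5^2 + 1|_5 = 26 ⇒ 25
(1) 25|_5 = 5^2 ↦ 6^2|_6 = 36 ⇒ 35
(2) 35|_6 = 5·6 + 5 ↦ 5·7 + 5|_7 = 40 ⇒ 39
(3) 39|_7 = 5·7 + 4 ↦ 5·8 + 4|_8 = 44 ⇒ 43
(4) 43|_8 = 5·8 + 3 ↦ 5·9 + 3|_9 = 48 ⇒ 47
(5) 47|_9 = 5·9 + 2 ↦ 5·10 + 2|_10 = 52 ⇒ 51
(6) 51|_10 = 5·10 + 1 ↦ 5·11 + 1|_11 = 56 ⇒ 55
(7) 55|_11 = 5·11 ↦ 5·12|_12 = 60 ⇒ 59

17, 25, 35, 39, 43, 47, 51, 55, 59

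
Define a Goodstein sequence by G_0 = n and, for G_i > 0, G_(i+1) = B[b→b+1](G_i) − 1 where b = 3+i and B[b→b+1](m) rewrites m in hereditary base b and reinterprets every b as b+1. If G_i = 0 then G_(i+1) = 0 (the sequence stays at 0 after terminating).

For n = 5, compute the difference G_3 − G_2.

[0] 5 ≡ 3 + 2 (base 3). Lift 4: 6. −1: 5.
[1] 5 ≡ 4 + 1 (base 4). Lift 5: 6. −1: 5.
[2] 5 ≡ 5 (base 5). Lift 6: 6. −1: 5.

0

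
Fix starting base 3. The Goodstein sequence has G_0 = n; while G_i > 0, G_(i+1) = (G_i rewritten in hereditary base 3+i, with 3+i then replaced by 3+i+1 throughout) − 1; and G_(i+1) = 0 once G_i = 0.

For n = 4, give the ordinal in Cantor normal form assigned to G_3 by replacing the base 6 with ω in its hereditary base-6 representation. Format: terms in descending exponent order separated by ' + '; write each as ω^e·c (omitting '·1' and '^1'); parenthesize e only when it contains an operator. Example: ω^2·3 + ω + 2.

3

G_0 = 4. HB_3(4) = 3 + 1. Bump = 5. G_1 = 4.
G_1 = 4. HB_4(4) = 4. Bump = 5. G_2 = 4.
G_2 = 4. HB_5(4) = 4. Bump = 4. G_3 = 3.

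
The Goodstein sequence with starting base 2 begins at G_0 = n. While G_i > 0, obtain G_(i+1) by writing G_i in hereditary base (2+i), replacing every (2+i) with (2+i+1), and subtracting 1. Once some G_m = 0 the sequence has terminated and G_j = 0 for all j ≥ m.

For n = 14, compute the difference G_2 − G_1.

1171

[0] 14 ≡ 2^(2 + 1) + 2^2 + 2 (base 2). Lift 3: 111. −1: 110.
[1] 110 ≡ 3^(3 + 1) + 3^3 + 2 (base 3). Lift 4: 1282. −1: 1281.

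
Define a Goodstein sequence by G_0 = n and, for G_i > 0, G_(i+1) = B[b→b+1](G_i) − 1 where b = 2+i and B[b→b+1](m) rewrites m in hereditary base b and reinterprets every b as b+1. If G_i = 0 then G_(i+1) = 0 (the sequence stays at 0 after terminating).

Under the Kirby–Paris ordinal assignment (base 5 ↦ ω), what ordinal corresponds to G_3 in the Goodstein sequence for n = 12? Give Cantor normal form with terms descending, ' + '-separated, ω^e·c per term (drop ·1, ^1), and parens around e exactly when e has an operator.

12 —HB2→ 2^(2 + 1) + 2^2 —bump→ 3^(3 + 1) + 3^3 = 108 —(−1)→ 107
107 —HB3→ 3^(3 + 1) + 2·3^2 + 2·3 + 2 —bump→ 4^(4 + 1) + 2·4^2 + 2·4 + 2 = 1066 —(−1)→ 1065
1065 —HB4→ 4^(4 + 1) + 2·4^2 + 2·4 + 1 —bump→ 5^(5 + 1) + 2·5^2 + 2·5 + 1 = 15686 —(−1)→ 15685
15685 —HB5→ 5^(5 + 1) + 2·5^2 + 2·5 —bump→ 6^(6 + 1) + 2·6^2 + 2·6 = 280020 —(−1)→ 280019

ω^(ω + 1) + ω^2·2 + ω·2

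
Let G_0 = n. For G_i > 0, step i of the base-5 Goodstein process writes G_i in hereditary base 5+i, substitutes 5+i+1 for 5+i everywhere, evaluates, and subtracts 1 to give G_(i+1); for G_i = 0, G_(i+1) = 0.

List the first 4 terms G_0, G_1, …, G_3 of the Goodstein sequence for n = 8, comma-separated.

G_0 = 8. HB_5(8) = 5 + 3. Bump = 9. G_1 = 8.
G_1 = 8. HB_6(8) = 6 + 2. Bump = 9. G_2 = 8.
G_2 = 8. HB_7(8) = 7 + 1. Bump = 9. G_3 = 8.

8, 8, 8, 8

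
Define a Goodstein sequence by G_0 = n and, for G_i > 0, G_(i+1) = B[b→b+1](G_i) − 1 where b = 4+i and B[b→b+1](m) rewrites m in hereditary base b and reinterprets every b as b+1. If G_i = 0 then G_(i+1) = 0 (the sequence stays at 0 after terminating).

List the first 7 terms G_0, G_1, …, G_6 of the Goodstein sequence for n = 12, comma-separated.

12, 14, 15, 16, 17, 18, 19

G_0 = 12. HB_4(12) = 3·4. Bump = 15. G_1 = 14.
G_1 = 14. HB_5(14) = 2·5 + 4. Bump = 16. G_2 = 15.
G_2 = 15. HB_6(15) = 2·6 + 3. Bump = 17. G_3 = 16.
G_3 = 16. HB_7(16) = 2·7 + 2. Bump = 18. G_4 = 17.
G_4 = 17. HB_8(17) = 2·8 + 1. Bump = 19. G_5 = 18.
G_5 = 18. HB_9(18) = 2·9. Bump = 20. G_6 = 19.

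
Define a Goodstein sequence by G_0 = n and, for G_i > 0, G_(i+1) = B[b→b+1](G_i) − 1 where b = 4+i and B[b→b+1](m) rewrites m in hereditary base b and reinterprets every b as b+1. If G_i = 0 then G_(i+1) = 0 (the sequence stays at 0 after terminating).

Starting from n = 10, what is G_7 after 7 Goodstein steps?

13

[0] 10 ≡ 2·4 + 2 (base 4). Lift 5: 12. −1: 11.
[1] 11 ≡ 2·5 + 1 (base 5). Lift 6: 13. −1: 12.
[2] 12 ≡ 2·6 (base 6). Lift 7: 14. −1: 13.
[3] 13 ≡ 7 + 6 (base 7). Lift 8: 14. −1: 13.
[4] 13 ≡ 8 + 5 (base 8). Lift 9: 14. −1: 13.
[5] 13 ≡ 9 + 4 (base 9). Lift 10: 14. −1: 13.
[6] 13 ≡ 10 + 3 (base 10). Lift 11: 14. −1: 13.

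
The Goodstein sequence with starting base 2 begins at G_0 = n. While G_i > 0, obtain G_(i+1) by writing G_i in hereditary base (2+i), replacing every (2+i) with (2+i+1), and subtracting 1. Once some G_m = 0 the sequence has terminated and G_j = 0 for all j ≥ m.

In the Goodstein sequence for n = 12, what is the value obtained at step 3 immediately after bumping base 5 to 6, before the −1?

base 2: 12 = 2^(2 + 1) + 2^2; at 3: 3^(3 + 1) + 3^3 = 108; next = 107
base 3: 107 = 3^(3 + 1) + 2·3^2 + 2·3 + 2; at 4: 4^(4 + 1) + 2·4^2 + 2·4 + 2 = 1066; next = 1065
base 4: 1065 = 4^(4 + 1) + 2·4^2 + 2·4 + 1; at 5: 5^(5 + 1) + 2·5^2 + 2·5 + 1 = 15686; next = 15685
base 5: 15685 = 5^(5 + 1) + 2·5^2 + 2·5; at 6: 6^(6 + 1) + 2·6^2 + 2·6 = 280020; next = 280019

280020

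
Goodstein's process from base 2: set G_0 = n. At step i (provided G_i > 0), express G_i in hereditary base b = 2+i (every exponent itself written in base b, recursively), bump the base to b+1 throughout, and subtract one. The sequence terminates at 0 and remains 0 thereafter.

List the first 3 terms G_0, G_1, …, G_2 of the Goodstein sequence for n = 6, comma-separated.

6, 29, 257

(0) 6|_2 = 2^2 + 2 ↦ 3^3 + 3|_3 = 30 ⇒ 29
(1) 29|_3 = 3^3 + 2 ↦ 4^4 + 2|_4 = 258 ⇒ 257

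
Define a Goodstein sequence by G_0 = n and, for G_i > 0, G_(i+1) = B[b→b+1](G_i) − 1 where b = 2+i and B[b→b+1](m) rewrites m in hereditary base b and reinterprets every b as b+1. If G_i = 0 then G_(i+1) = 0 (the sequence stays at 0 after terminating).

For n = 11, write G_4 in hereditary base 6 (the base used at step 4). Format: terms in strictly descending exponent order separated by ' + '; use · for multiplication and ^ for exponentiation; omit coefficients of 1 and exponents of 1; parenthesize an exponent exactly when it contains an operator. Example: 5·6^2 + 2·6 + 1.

i=0: 11 = 2^(2 + 1) + 2 + 1 (b=2); 2→3: 3^(3 + 1) + 3 + 1 = 85; 85−1 = 84
i=1: 84 = 3^(3 + 1) + 3 (b=3); 3→4: 4^(4 + 1) + 4 = 1028; 1028−1 = 1027
i=2: 1027 = 4^(4 + 1) + 3 (b=4); 4→5: 5^(5 + 1) + 3 = 15628; 15628−1 = 15627
i=3: 15627 = 5^(5 + 1) + 2 (b=5); 5→6: 6^(6 + 1) + 2 = 279938; 279938−1 = 279937
i=4: 279937 = 6^(6 + 1) + 1 (b=6); 6→7: 7^(7 + 1) + 1 = 5764802; 5764802−1 = 5764801

6^(6 + 1) + 1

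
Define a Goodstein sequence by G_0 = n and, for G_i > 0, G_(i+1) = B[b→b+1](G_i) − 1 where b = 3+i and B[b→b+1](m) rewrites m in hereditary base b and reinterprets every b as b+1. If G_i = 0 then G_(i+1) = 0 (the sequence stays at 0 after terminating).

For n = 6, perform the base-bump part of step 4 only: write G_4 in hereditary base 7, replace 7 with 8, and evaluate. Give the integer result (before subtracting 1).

G_0 = 6. HB_3(6) = 2·3. Bump = 8. G_1 = 7.
G_1 = 7. HB_4(7) = 4 + 3. Bump = 8. G_2 = 7.
G_2 = 7. HB_5(7) = 5 + 2. Bump = 8. G_3 = 7.
G_3 = 7. HB_6(7) = 6 + 1. Bump = 8. G_4 = 7.
G_4 = 7. HB_7(7) = 7. Bump = 8. G_5 = 7.

8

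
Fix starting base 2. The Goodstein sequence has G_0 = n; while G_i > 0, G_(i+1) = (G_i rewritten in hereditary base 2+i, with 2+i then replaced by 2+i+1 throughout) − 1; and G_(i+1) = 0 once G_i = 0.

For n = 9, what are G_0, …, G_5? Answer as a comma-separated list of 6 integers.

[0] 9 ≡ 2^(2 + 1) + 1 (base 2). Lift 3: 82. −1: 81.
[1] 81 ≡ 3^(3 + 1) (base 3). Lift 4: 1024. −1: 1023.
[2] 1023 ≡ 3·4^4 + 3·4^3 + 3·4^2 + 3·4 + 3 (base 4). Lift 5: 9843. −1: 9842.
[3] 9842 ≡ 3·5^5 + 3·5^3 + 3·5^2 + 3·5 + 2 (base 5). Lift 6: 140744. −1: 140743.
[4] 140743 ≡ 3·6^6 + 3·6^3 + 3·6^2 + 3·6 + 1 (base 6). Lift 7: 2471827. −1: 2471826.

9, 81, 1023, 9842, 140743, 2471826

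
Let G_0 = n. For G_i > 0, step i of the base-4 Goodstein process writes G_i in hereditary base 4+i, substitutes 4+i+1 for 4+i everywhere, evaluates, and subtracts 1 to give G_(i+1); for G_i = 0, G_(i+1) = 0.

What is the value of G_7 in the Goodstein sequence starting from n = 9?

[0] 9 ≡ 2·4 + 1 (base 4). Lift 5: 11. −1: 10.
[1] 10 ≡ 2·5 (base 5). Lift 6: 12. −1: 11.
[2] 11 ≡ 6 + 5 (base 6). Lift 7: 12. −1: 11.
[3] 11 ≡ 7 + 4 (base 7). Lift 8: 12. −1: 11.
[4] 11 ≡ 8 + 3 (base 8). Lift 9: 12. −1: 11.
[5] 11 ≡ 9 + 2 (base 9). Lift 10: 12. −1: 11.
[6] 11 ≡ 10 + 1 (base 10). Lift 11: 12. −1: 11.

11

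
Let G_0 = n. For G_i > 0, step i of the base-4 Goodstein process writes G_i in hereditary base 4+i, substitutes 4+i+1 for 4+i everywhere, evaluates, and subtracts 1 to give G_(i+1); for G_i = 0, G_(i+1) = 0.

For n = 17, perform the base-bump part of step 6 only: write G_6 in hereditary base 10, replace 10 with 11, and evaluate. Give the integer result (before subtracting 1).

56

17 —HB4→ 4^2 + 1 —bump→ 5^2 + 1 = 26 —(−1)→ 25
25 —HB5→ 5^2 —bump→ 6^2 = 36 —(−1)→ 35
35 —HB6→ 5·6 + 5 —bump→ 5·7 + 5 = 40 —(−1)→ 39
39 —HB7→ 5·7 + 4 —bump→ 5·8 + 4 = 44 —(−1)→ 43
43 —HB8→ 5·8 + 3 —bump→ 5·9 + 3 = 48 —(−1)→ 47
47 —HB9→ 5·9 + 2 —bump→ 5·10 + 2 = 52 —(−1)→ 51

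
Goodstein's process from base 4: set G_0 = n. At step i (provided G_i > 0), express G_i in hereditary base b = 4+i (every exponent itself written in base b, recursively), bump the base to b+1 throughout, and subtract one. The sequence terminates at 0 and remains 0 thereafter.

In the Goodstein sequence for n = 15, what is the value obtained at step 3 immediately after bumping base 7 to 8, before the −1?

24

base 4: 15 = 3·4 + 3; at 5: 3·5 + 3 = 18; next = 17
base 5: 17 = 3·5 + 2; at 6: 3·6 + 2 = 20; next = 19
base 6: 19 = 3·6 + 1; at 7: 3·7 + 1 = 22; next = 21
base 7: 21 = 3·7; at 8: 3·8 = 24; next = 23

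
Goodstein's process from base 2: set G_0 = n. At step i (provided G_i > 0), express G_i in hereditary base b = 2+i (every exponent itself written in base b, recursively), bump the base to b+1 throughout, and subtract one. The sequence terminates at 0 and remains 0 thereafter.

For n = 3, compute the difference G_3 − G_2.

[0] 3 ≡ 2 + 1 (base 2). Lift 3: 4. −1: 3.
[1] 3 ≡ 3 (base 3). Lift 4: 4. −1: 3.
[2] 3 ≡ 3 (base 4). Lift 5: 3. −1: 2.

-1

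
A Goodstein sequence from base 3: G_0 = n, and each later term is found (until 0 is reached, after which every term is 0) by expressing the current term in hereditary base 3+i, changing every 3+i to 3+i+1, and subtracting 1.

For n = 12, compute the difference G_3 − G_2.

10

i=0: 12 = 3^2 + 3 (b=3); 3→4: 4^2 + 4 = 20; 20−1 = 19
i=1: 19 = 4^2 + 3 (b=4); 4→5: 5^2 + 3 = 28; 28−1 = 27
i=2: 27 = 5^2 + 2 (b=5); 5→6: 6^2 + 2 = 38; 38−1 = 37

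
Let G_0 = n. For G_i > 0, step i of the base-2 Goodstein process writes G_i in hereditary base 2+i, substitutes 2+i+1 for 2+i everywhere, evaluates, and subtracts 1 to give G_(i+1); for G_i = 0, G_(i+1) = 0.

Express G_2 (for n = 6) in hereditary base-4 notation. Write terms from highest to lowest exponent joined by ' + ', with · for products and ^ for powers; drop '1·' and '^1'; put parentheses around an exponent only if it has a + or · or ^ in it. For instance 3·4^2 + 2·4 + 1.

4^4 + 1

step 0: 6 = 2^2 + 2; sub 3 for 2: 3^3 + 3; = 30; G_1 = 30−1 = 29
step 1: 29 = 3^3 + 2; sub 4 for 3: 4^4 + 2; = 258; G_2 = 258−1 = 257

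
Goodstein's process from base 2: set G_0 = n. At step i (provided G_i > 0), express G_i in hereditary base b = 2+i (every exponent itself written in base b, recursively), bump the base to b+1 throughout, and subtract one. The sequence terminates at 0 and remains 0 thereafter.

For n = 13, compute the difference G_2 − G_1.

[0] 13 ≡ 2^(2 + 1) + 2^2 + 1 (base 2). Lift 3: 109. −1: 108.
[1] 108 ≡ 3^(3 + 1) + 3^3 (base 3). Lift 4: 1280. −1: 1279.

1171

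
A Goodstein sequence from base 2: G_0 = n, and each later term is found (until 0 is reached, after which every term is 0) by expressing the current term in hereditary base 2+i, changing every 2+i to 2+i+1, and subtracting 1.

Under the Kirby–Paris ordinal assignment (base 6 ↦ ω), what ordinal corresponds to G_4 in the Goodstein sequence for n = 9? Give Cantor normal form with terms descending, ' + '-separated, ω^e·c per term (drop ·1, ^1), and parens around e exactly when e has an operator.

step 0: 9 = 2^(2 + 1) + 1; sub 3 for 2: 3^(3 + 1) + 1; = 82; G_1 = 82−1 = 81
step 1: 81 = 3^(3 + 1); sub 4 for 3: 4^(4 + 1); = 1024; G_2 = 1024−1 = 1023
step 2: 1023 = 3·4^4 + 3·4^3 + 3·4^2 + 3·4 + 3; sub 5 for 4: 3·5^5 + 3·5^3 + 3·5^2 + 3·5 + 3; = 9843; G_3 = 9843−1 = 9842
step 3: 9842 = 3·5^5 + 3·5^3 + 3·5^2 + 3·5 + 2; sub 6 for 5: 3·6^6 + 3·6^3 + 3·6^2 + 3·6 + 2; = 140744; G_4 = 140744−1 = 140743

ω^ω·3 + ω^3·3 + ω^2·3 + ω·3 + 1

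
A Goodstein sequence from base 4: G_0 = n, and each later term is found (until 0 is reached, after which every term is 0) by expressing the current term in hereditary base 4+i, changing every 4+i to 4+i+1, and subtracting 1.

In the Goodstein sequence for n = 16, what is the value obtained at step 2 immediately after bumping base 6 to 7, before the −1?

G_0=16  [base 4] 4^2  →[4↦5]→  5^2 = 25  −1 ⇒ G_1=24
G_1=24  [base 5] 4·5 + 4  →[5↦6]→  4·6 + 4 = 28  −1 ⇒ G_2=27
G_2=27  [base 6] 4·6 + 3  →[6↦7]→  4·7 + 3 = 31  −1 ⇒ G_3=30

31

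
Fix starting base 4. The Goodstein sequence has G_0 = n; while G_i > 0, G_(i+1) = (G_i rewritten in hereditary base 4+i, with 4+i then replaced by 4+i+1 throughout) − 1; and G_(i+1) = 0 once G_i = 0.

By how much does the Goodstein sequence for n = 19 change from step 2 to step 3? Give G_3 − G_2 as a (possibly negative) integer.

19 —HB4→ 4^2 + 3 —bump→ 5^2 + 3 = 28 —(−1)→ 27
27 —HB5→ 5^2 + 2 —bump→ 6^2 + 2 = 38 —(−1)→ 37
37 —HB6→ 6^2 + 1 —bump→ 7^2 + 1 = 50 —(−1)→ 49

12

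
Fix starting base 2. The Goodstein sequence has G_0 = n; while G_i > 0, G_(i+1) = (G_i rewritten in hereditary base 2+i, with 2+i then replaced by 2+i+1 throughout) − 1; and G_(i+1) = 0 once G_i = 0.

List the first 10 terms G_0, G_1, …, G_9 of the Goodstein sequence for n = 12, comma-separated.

12, 107, 1065, 15685, 280019, 5764910, 134217867, 3486784574, 100000000211, 3138428376974

G_0 = 12. HB_2(12) = 2^(2 + 1) + 2^2. Bump = 108. G_1 = 107.
G_1 = 107. HB_3(107) = 3^(3 + 1) + 2·3^2 + 2·3 + 2. Bump = 1066. G_2 = 1065.
G_2 = 1065. HB_4(1065) = 4^(4 + 1) + 2·4^2 + 2·4 + 1. Bump = 15686. G_3 = 15685.
G_3 = 15685. HB_5(15685) = 5^(5 + 1) + 2·5^2 + 2·5. Bump = 280020. G_4 = 280019.
G_4 = 280019. HB_6(280019) = 6^(6 + 1) + 2·6^2 + 6 + 5. Bump = 5764911. G_5 = 5764910.
G_5 = 5764910. HB_7(5764910) = 7^(7 + 1) + 2·7^2 + 7 + 4. Bump = 134217868. G_6 = 134217867.
G_6 = 134217867. HB_8(134217867) = 8^(8 + 1) + 2·8^2 + 8 + 3. Bump = 3486784575. G_7 = 3486784574.
G_7 = 3486784574. HB_9(3486784574) = 9^(9 + 1) + 2·9^2 + 9 + 2. Bump = 100000000212. G_8 = 100000000211.
G_8 = 100000000211. HB_10(100000000211) = 10^(10 + 1) + 2·10^2 + 10 + 1. Bump = 3138428376975. G_9 = 3138428376974.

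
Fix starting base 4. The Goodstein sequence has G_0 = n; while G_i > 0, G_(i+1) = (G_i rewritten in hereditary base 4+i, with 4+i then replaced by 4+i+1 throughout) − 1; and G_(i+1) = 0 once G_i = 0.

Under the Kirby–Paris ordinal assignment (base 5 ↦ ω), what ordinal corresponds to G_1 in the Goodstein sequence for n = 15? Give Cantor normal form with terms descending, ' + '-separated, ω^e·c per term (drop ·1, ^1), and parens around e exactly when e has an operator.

(0) 15|_4 = 3·4 + 3 ↦ 3·5 + 3|_5 = 18 ⇒ 17
(1) 17|_5 = 3·5 + 2 ↦ 3·6 + 2|_6 = 20 ⇒ 19

ω·3 + 2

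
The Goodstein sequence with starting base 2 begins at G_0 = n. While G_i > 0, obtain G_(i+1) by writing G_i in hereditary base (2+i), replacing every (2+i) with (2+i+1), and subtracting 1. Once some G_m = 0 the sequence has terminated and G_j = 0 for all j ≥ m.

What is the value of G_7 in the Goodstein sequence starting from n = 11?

11 —HB2→ 2^(2 + 1) + 2 + 1 —bump→ 3^(3 + 1) + 3 + 1 = 85 —(−1)→ 84
84 —HB3→ 3^(3 + 1) + 3 —bump→ 4^(4 + 1) + 4 = 1028 —(−1)→ 1027
1027 —HB4→ 4^(4 + 1) + 3 —bump→ 5^(5 + 1) + 3 = 15628 —(−1)→ 15627
15627 —HB5→ 5^(5 + 1) + 2 —bump→ 6^(6 + 1) + 2 = 279938 —(−1)→ 279937
279937 —HB6→ 6^(6 + 1) + 1 —bump→ 7^(7 + 1) + 1 = 5764802 —(−1)→ 5764801
5764801 —HB7→ 7^(7 + 1) —bump→ 8^(8 + 1) = 134217728 —(−1)→ 134217727
134217727 —HB8→ 7·8^8 + 7·8^7 + 7·8^6 + 7·8^5 + 7·8^4 + 7·8^3 + 7·8^2 + 7·8 + 7 —bump→ 7·9^9 + 7·9^7 + 7·9^6 + 7·9^5 + 7·9^4 + 7·9^3 + 7·9^2 + 7·9 + 7 = 2749609303 —(−1)→ 2749609302

2749609302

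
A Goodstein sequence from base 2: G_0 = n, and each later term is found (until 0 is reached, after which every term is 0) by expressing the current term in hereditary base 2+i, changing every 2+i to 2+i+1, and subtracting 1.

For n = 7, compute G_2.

step 0: 7 = 2^2 + 2 + 1; sub 3 for 2: 3^3 + 3 + 1; = 31; G_1 = 31−1 = 30
step 1: 30 = 3^3 + 3; sub 4 for 3: 4^4 + 4; = 260; G_2 = 260−1 = 259
step 2: 259 = 4^4 + 3; sub 5 for 4: 5^5 + 3; = 3128; G_3 = 3128−1 = 3127

259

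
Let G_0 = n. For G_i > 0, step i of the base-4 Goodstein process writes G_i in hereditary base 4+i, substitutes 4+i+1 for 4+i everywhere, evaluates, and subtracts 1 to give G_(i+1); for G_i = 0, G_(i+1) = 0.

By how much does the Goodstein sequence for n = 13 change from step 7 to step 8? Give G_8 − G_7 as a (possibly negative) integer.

i=0: 13 = 3·4 + 1 (b=4); 4→5: 3·5 + 1 = 16; 16−1 = 15
i=1: 15 = 3·5 (b=5); 5→6: 3·6 = 18; 18−1 = 17
i=2: 17 = 2·6 + 5 (b=6); 6→7: 2·7 + 5 = 19; 19−1 = 18
i=3: 18 = 2·7 + 4 (b=7); 7→8: 2·8 + 4 = 20; 20−1 = 19
i=4: 19 = 2·8 + 3 (b=8); 8→9: 2·9 + 3 = 21; 21−1 = 20
i=5: 20 = 2·9 + 2 (b=9); 9→10: 2·10 + 2 = 22; 22−1 = 21
i=6: 21 = 2·10 + 1 (b=10); 10→11: 2·11 + 1 = 23; 23−1 = 22
i=7: 22 = 2·11 (b=11); 11→12: 2·12 = 24; 24−1 = 23

1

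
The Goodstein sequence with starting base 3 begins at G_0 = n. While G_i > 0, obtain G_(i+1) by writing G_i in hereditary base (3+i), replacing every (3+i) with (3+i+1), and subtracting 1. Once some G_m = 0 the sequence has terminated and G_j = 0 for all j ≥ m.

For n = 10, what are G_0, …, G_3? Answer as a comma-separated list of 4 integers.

step 0: 10 = 3^2 + 1; sub 4 for 3: 4^2 + 1; = 17; G_1 = 17−1 = 16
step 1: 16 = 4^2; sub 5 for 4: 5^2; = 25; G_2 = 25−1 = 24
step 2: 24 = 4·5 + 4; sub 6 for 5: 4·6 + 4; = 28; G_3 = 28−1 = 27

10, 16, 24, 27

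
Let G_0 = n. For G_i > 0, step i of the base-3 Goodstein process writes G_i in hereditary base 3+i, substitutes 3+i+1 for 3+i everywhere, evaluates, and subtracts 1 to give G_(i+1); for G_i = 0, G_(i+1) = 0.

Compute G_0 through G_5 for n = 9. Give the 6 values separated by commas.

9, 15, 17, 19, 21, 23

i=0: 9 = 3^2 (b=3); 3→4: 4^2 = 16; 16−1 = 15
i=1: 15 = 3·4 + 3 (b=4); 4→5: 3·5 + 3 = 18; 18−1 = 17
i=2: 17 = 3·5 + 2 (b=5); 5→6: 3·6 + 2 = 20; 20−1 = 19
i=3: 19 = 3·6 + 1 (b=6); 6→7: 3·7 + 1 = 22; 22−1 = 21
i=4: 21 = 3·7 (b=7); 7→8: 3·8 = 24; 24−1 = 23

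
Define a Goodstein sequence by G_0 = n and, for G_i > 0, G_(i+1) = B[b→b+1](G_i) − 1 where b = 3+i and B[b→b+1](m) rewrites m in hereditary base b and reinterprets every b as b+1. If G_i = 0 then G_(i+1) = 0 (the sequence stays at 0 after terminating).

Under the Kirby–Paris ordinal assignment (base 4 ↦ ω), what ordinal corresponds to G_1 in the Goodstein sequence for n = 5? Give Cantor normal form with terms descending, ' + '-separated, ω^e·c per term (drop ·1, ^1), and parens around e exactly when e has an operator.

ω + 1

G_0 = 5. HB_3(5) = 3 + 2. Bump = 6. G_1 = 5.
G_1 = 5. HB_4(5) = 4 + 1. Bump = 6. G_2 = 5.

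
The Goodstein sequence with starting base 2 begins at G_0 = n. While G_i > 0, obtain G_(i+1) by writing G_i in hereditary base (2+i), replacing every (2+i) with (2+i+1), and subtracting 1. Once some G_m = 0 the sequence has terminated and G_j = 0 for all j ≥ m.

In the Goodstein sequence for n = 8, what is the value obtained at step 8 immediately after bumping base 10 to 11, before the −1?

570623341476

(0) 8|_2 = 2^(2 + 1) ↦ 3^(3 + 1)|_3 = 81 ⇒ 80
(1) 80|_3 = 2·3^3 + 2·3^2 + 2·3 + 2 ↦ 2·4^4 + 2·4^2 + 2·4 + 2|_4 = 554 ⇒ 553
(2) 553|_4 = 2·4^4 + 2·4^2 + 2·4 + 1 ↦ 2·5^5 + 2·5^2 + 2·5 + 1|_5 = 6311 ⇒ 6310
(3) 6310|_5 = 2·5^5 + 2·5^2 + 2·5 ↦ 2·6^6 + 2·6^2 + 2·6|_6 = 93396 ⇒ 93395
(4) 93395|_6 = 2·6^6 + 2·6^2 + 6 + 5 ↦ 2·7^7 + 2·7^2 + 7 + 5|_7 = 1647196 ⇒ 1647195
(5) 1647195|_7 = 2·7^7 + 2·7^2 + 7 + 4 ↦ 2·8^8 + 2·8^2 + 8 + 4|_8 = 33554572 ⇒ 33554571
(6) 33554571|_8 = 2·8^8 + 2·8^2 + 8 + 3 ↦ 2·9^9 + 2·9^2 + 9 + 3|_9 = 774841152 ⇒ 774841151
(7) 774841151|_9 = 2·9^9 + 2·9^2 + 9 + 2 ↦ 2·10^10 + 2·10^2 + 10 + 2|_10 = 20000000212 ⇒ 20000000211
(8) 20000000211|_10 = 2·10^10 + 2·10^2 + 10 + 1 ↦ 2·11^11 + 2·11^2 + 11 + 1|_11 = 570623341476 ⇒ 570623341475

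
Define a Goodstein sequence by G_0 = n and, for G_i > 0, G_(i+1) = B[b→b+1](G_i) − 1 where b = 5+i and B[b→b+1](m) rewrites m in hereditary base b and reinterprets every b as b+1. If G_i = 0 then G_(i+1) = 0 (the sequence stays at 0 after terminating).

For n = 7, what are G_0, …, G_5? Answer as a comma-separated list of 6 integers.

7, 7, 7, 7, 6, 5

7 —HB5→ 5 + 2 —bump→ 6 + 2 = 8 —(−1)→ 7
7 —HB6→ 6 + 1 —bump→ 7 + 1 = 8 —(−1)→ 7
7 —HB7→ 7 —bump→ 8 = 8 —(−1)→ 7
7 —HB8→ 7 —bump→ 7 = 7 —(−1)→ 6
6 —HB9→ 6 —bump→ 6 = 6 —(−1)→ 5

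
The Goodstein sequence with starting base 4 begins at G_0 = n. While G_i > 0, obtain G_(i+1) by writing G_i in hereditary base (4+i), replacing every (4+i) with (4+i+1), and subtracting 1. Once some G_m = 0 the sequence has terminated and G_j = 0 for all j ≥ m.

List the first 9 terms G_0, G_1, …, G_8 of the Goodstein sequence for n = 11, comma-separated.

step 0: 11 = 2·4 + 3; sub 5 for 4: 2·5 + 3; = 13; G_1 = 13−1 = 12
step 1: 12 = 2·5 + 2; sub 6 for 5: 2·6 + 2; = 14; G_2 = 14−1 = 13
step 2: 13 = 2·6 + 1; sub 7 for 6: 2·7 + 1; = 15; G_3 = 15−1 = 14
step 3: 14 = 2·7; sub 8 for 7: 2·8; = 16; G_4 = 16−1 = 15
step 4: 15 = 8 + 7; sub 9 for 8: 9 + 7; = 16; G_5 = 16−1 = 15
step 5: 15 = 9 + 6; sub 10 for 9: 10 + 6; = 16; G_6 = 16−1 = 15
step 6: 15 = 10 + 5; sub 11 for 10: 11 + 5; = 16; G_7 = 16−1 = 15
step 7: 15 = 11 + 4; sub 12 for 11: 12 + 4; = 16; G_8 = 16−1 = 15

11, 12, 13, 14, 15, 15, 15, 15, 15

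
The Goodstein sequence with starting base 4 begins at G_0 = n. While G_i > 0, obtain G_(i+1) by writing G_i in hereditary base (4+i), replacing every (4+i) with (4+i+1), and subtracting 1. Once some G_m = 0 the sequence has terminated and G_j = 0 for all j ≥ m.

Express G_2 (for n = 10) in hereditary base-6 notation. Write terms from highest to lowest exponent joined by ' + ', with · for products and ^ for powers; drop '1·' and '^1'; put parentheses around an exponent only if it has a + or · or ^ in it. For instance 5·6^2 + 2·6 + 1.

2·6

G_0=10  [base 4] 2·4 + 2  →[4↦5]→  2·5 + 2 = 12  −1 ⇒ G_1=11
G_1=11  [base 5] 2·5 + 1  →[5↦6]→  2·6 + 1 = 13  −1 ⇒ G_2=12
G_2=12  [base 6] 2·6  →[6↦7]→  2·7 = 14  −1 ⇒ G_3=13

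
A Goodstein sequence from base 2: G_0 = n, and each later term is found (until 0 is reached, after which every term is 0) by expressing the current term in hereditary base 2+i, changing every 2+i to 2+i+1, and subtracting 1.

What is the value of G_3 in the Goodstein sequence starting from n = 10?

15625

[0] 10 ≡ 2^(2 + 1) + 2 (base 2). Lift 3: 84. −1: 83.
[1] 83 ≡ 3^(3 + 1) + 2 (base 3). Lift 4: 1026. −1: 1025.
[2] 1025 ≡ 4^(4 + 1) + 1 (base 4). Lift 5: 15626. −1: 15625.
[3] 15625 ≡ 5^(5 + 1) (base 5). Lift 6: 279936. −1: 279935.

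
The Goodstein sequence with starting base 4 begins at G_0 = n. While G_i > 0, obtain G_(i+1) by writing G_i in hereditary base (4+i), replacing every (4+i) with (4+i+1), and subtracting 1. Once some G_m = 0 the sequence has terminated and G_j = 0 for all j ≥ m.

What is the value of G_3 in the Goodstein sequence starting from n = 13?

18

step 0: 13 = 3·4 + 1; sub 5 for 4: 3·5 + 1; = 16; G_1 = 16−1 = 15
step 1: 15 = 3·5; sub 6 for 5: 3·6; = 18; G_2 = 18−1 = 17
step 2: 17 = 2·6 + 5; sub 7 for 6: 2·7 + 5; = 19; G_3 = 19−1 = 18
step 3: 18 = 2·7 + 4; sub 8 for 7: 2·8 + 4; = 20; G_4 = 20−1 = 19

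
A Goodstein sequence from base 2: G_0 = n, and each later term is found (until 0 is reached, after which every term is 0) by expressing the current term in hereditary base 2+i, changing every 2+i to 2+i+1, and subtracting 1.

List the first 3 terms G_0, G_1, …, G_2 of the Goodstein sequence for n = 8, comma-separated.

8, 80, 553

8 —HB2→ 2^(2 + 1) —bump→ 3^(3 + 1) = 81 —(−1)→ 80
80 —HB3→ 2·3^3 + 2·3^2 + 2·3 + 2 —bump→ 2·4^4 + 2·4^2 + 2·4 + 2 = 554 —(−1)→ 553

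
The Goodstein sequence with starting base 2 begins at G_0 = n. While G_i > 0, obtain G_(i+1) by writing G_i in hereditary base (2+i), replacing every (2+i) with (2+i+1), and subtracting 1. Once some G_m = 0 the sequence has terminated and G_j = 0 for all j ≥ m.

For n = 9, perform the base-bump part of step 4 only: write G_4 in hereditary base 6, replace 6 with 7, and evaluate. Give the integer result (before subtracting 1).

step 0: 9 = 2^(2 + 1) + 1; sub 3 for 2: 3^(3 + 1) + 1; = 82; G_1 = 82−1 = 81
step 1: 81 = 3^(3 + 1); sub 4 for 3: 4^(4 + 1); = 1024; G_2 = 1024−1 = 1023
step 2: 1023 = 3·4^4 + 3·4^3 + 3·4^2 + 3·4 + 3; sub 5 for 4: 3·5^5 + 3·5^3 + 3·5^2 + 3·5 + 3; = 9843; G_3 = 9843−1 = 9842
step 3: 9842 = 3·5^5 + 3·5^3 + 3·5^2 + 3·5 + 2; sub 6 for 5: 3·6^6 + 3·6^3 + 3·6^2 + 3·6 + 2; = 140744; G_4 = 140744−1 = 140743
step 4: 140743 = 3·6^6 + 3·6^3 + 3·6^2 + 3·6 + 1; sub 7 for 6: 3·7^7 + 3·7^3 + 3·7^2 + 3·7 + 1; = 2471827; G_5 = 2471827−1 = 2471826

2471827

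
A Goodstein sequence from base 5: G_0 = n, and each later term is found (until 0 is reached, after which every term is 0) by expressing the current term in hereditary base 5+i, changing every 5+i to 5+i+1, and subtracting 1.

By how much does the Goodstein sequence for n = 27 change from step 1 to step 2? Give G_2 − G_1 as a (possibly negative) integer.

12

G_0 = 27. HB_5(27) = 5^2 + 2. Bump = 38. G_1 = 37.
G_1 = 37. HB_6(37) = 6^2 + 1. Bump = 50. G_2 = 49.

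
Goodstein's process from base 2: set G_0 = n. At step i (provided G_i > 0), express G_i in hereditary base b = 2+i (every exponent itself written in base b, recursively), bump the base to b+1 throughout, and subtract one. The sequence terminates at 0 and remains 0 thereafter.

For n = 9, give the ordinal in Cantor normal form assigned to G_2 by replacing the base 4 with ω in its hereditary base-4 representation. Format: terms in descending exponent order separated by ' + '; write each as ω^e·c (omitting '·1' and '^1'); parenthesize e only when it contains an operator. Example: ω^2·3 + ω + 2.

(0) 9|_2 = 2^(2 + 1) + 1 ↦ 3^(3 + 1) + 1|_3 = 82 ⇒ 81
(1) 81|_3 = 3^(3 + 1) ↦ 4^(4 + 1)|_4 = 1024 ⇒ 1023
(2) 1023|_4 = 3·4^4 + 3·4^3 + 3·4^2 + 3·4 + 3 ↦ 3·5^5 + 3·5^3 + 3·5^2 + 3·5 + 3|_5 = 9843 ⇒ 9842

ω^ω·3 + ω^3·3 + ω^2·3 + ω·3 + 3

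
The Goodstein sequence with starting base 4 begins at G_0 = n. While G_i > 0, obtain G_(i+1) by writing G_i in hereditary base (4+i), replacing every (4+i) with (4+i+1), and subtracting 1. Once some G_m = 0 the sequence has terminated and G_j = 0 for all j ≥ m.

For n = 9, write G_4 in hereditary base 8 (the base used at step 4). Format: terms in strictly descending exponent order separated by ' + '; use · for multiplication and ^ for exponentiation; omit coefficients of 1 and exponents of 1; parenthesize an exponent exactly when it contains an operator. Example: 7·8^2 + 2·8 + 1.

8 + 3

base 4: 9 = 2·4 + 1; at 5: 2·5 + 1 = 11; next = 10
base 5: 10 = 2·5; at 6: 2·6 = 12; next = 11
base 6: 11 = 6 + 5; at 7: 7 + 5 = 12; next = 11
base 7: 11 = 7 + 4; at 8: 8 + 4 = 12; next = 11
base 8: 11 = 8 + 3; at 9: 9 + 3 = 12; next = 11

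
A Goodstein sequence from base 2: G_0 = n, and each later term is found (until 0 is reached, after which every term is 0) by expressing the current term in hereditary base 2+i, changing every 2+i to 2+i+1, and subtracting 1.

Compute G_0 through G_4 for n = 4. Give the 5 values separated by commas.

4, 26, 41, 60, 83

(0) 4|_2 = 2^2 ↦ 3^3|_3 = 27 ⇒ 26
(1) 26|_3 = 2·3^2 + 2·3 + 2 ↦ 2·4^2 + 2·4 + 2|_4 = 42 ⇒ 41
(2) 41|_4 = 2·4^2 + 2·4 + 1 ↦ 2·5^2 + 2·5 + 1|_5 = 61 ⇒ 60
(3) 60|_5 = 2·5^2 + 2·5 ↦ 2·6^2 + 2·6|_6 = 84 ⇒ 83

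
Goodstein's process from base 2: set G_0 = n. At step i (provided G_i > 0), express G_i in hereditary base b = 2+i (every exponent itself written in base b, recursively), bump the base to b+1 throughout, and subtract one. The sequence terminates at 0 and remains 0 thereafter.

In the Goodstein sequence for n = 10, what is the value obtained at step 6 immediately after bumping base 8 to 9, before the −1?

base 2: 10 = 2^(2 + 1) + 2; at 3: 3^(3 + 1) + 3 = 84; next = 83
base 3: 83 = 3^(3 + 1) + 2; at 4: 4^(4 + 1) + 2 = 1026; next = 1025
base 4: 1025 = 4^(4 + 1) + 1; at 5: 5^(5 + 1) + 1 = 15626; next = 15625
base 5: 15625 = 5^(5 + 1); at 6: 6^(6 + 1) = 279936; next = 279935
base 6: 279935 = 5·6^6 + 5·6^5 + 5·6^4 + 5·6^3 + 5·6^2 + 5·6 + 5; at 7: 5·7^7 + 5·7^5 + 5·7^4 + 5·7^3 + 5·7^2 + 5·7 + 5 = 4215755; next = 4215754
base 7: 4215754 = 5·7^7 + 5·7^5 + 5·7^4 + 5·7^3 + 5·7^2 + 5·7 + 4; at 8: 5·8^8 + 5·8^5 + 5·8^4 + 5·8^3 + 5·8^2 + 5·8 + 4 = 84073324; next = 84073323
base 8: 84073323 = 5·8^8 + 5·8^5 + 5·8^4 + 5·8^3 + 5·8^2 + 5·8 + 3; at 9: 5·9^9 + 5·9^5 + 5·9^4 + 5·9^3 + 5·9^2 + 5·9 + 3 = 1937434593; next = 1937434592

1937434593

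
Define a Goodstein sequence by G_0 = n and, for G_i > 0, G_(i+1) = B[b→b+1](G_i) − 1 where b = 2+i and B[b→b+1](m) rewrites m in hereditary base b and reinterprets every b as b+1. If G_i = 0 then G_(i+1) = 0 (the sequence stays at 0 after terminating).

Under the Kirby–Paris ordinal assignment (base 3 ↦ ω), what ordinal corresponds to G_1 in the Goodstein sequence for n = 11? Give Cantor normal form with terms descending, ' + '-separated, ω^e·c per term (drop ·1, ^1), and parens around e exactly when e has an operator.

11 —HB2→ 2^(2 + 1) + 2 + 1 —bump→ 3^(3 + 1) + 3 + 1 = 85 —(−1)→ 84
84 —HB3→ 3^(3 + 1) + 3 —bump→ 4^(4 + 1) + 4 = 1028 —(−1)→ 1027

ω^(ω + 1) + ω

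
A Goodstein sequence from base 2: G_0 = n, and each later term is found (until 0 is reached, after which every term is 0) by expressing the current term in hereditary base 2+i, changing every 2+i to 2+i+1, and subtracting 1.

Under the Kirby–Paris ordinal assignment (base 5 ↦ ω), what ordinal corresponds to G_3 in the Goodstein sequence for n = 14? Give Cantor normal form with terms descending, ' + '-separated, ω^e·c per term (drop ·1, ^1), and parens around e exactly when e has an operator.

G_0=14  [base 2] 2^(2 + 1) + 2^2 + 2  →[2↦3]→  3^(3 + 1) + 3^3 + 3 = 111  −1 ⇒ G_1=110
G_1=110  [base 3] 3^(3 + 1) + 3^3 + 2  →[3↦4]→  4^(4 + 1) + 4^4 + 2 = 1282  −1 ⇒ G_2=1281
G_2=1281  [base 4] 4^(4 + 1) + 4^4 + 1  →[4↦5]→  5^(5 + 1) + 5^5 + 1 = 18751  −1 ⇒ G_3=18750

ω^(ω + 1) + ω^ω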